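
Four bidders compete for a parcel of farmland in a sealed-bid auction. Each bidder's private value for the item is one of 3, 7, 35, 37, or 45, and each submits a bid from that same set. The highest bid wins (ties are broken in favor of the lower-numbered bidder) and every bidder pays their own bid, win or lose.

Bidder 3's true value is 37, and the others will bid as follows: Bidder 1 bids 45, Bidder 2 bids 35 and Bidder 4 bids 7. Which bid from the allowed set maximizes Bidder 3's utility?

Bid 3: loses but pays 3, utility -3.
Bid 7: loses but pays 7, utility -7.
Bid 35: loses but pays 35, utility -35.
Bid 37: loses but pays 37, utility -37.
Bid 45: loses but pays 45, utility -45.
The best choice is 3 with utility -3.

3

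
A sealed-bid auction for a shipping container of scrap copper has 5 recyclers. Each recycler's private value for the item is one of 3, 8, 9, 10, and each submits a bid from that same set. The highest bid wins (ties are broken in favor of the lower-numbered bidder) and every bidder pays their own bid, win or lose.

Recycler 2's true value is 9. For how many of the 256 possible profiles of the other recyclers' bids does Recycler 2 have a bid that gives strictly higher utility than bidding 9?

210

Others bid (3, 3, 3, 3): truth gives 0; bid 8 gives 1 > 0. Violating.
Others bid (3, 3, 3, 8): truth gives 0; bid 8 gives 1 > 0. Violating.
Others bid (3, 3, 3, 10): truth gives -9; bid 10 gives -1 > -9. Violating.
Others bid (3, 3, 8, 3): truth gives 0; bid 8 gives 1 > 0. Violating.
Others bid (3, 3, 3, 9): truth gives 0; no alternative beats it.
Others bid (3, 3, 8, 9): truth gives 0; no alternative beats it.
(Checking all 256 profiles: 210 have a profitable deviation, 46 do not.)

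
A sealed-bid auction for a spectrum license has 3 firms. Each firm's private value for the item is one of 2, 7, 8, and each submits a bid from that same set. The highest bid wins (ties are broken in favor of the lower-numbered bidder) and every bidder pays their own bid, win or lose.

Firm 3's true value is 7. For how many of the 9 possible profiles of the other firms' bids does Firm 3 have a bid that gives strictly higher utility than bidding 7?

Others bid (2, 7): truth gives -7; bid 8 gives -1 > -7. Violating.
Others bid (2, 8): truth gives -7; bid 2 gives -2 > -7. Violating.
Others bid (7, 2): truth gives -7; bid 8 gives -1 > -7. Violating.
Others bid (7, 7): truth gives -7; bid 8 gives -1 > -7. Violating.
Others bid (2, 2): truth gives 0; no alternative beats it.
(Checking all 9 profiles: 8 have a profitable deviation, 1 does not.)

8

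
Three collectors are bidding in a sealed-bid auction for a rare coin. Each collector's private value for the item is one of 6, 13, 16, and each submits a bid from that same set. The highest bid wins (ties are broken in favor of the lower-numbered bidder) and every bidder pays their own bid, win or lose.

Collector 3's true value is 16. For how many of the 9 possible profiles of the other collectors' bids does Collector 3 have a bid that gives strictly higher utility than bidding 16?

Others bid (6, 6): truth gives 0; bid 13 gives 3 > 0. Violating.
Others bid (6, 16): truth gives -16; bid 6 gives -6 > -16. Violating.
Others bid (13, 16): truth gives -16; bid 6 gives -6 > -16. Violating.
Others bid (16, 6): truth gives -16; bid 6 gives -6 > -16. Violating.
Others bid (6, 13): truth gives 0; no alternative beats it.
Others bid (13, 6): truth gives 0; no alternative beats it.
(Checking all 9 profiles: 6 have a profitable deviation, 3 do not.)

6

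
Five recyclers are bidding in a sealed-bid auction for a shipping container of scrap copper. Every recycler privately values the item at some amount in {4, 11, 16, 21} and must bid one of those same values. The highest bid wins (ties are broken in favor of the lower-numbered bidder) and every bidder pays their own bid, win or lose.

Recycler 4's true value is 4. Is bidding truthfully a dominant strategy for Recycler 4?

Yes

Check each profile of the others' bids and compare truth against every alternative bid.
Others bid (4, 4, 4, 16): truth gives -4, best alternative gives -11.
Others bid (4, 4, 4, 21): truth gives -4, best alternative gives -11.
Others bid (4, 4, 11, 4): truth gives -4, best alternative gives -11.
Others bid (4, 4, 11, 11): truth gives -4, best alternative gives -11.
Others bid (4, 4, 11, 16): truth gives -4, best alternative gives -11.
Others bid (4, 4, 11, 21): truth gives -4, best alternative gives -11.
(Remaining 250 profiles checked similarly; truth is weakly best in each.)
In every case the truthful bid is at least as good as any alternative, so it is a dominant strategy.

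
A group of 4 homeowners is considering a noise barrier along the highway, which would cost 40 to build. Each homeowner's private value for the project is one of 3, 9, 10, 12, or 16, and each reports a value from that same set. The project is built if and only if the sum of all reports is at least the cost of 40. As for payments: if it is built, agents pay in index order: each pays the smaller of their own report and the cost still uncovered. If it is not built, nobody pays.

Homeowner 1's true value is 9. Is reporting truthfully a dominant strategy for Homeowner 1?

Consider the case where Homeowner 2 reports 9, Homeowner 3 reports 12 and Homeowner 4 reports 16.
Truthful report 9: project built, pays 9, utility 9 - 9 = 0.
Report 3 instead: project built, pays 3, utility 9 - 3 = 6.
Since 6 > 0, reporting 3 is strictly better here, so truthful reporting is not dominant.

No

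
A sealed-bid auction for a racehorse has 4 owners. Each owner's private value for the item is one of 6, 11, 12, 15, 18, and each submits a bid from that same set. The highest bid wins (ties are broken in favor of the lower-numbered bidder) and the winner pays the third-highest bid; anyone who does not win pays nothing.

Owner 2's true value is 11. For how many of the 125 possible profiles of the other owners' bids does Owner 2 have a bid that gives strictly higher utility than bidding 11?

Others bid (6, 6, 12): truth gives 0; bid 12 gives 5 > 0. Violating.
Others bid (6, 6, 15): truth gives 0; bid 15 gives 5 > 0. Violating.
Others bid (6, 6, 18): truth gives 0; bid 18 gives 5 > 0. Violating.
Others bid (6, 12, 6): truth gives 0; bid 12 gives 5 > 0. Violating.
Others bid (6, 6, 6): truth gives 5; no alternative beats it.
Others bid (6, 6, 11): truth gives 5; no alternative beats it.
(Checking all 125 profiles: 9 have a profitable deviation, 116 do not.)

9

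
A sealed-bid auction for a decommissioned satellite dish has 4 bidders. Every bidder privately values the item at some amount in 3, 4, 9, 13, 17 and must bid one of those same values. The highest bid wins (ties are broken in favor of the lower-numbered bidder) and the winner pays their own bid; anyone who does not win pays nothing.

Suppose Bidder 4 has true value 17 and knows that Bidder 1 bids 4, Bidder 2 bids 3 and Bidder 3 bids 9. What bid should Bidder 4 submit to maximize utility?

Bid 3: loses, pays 0, utility 0.
Bid 4: loses, pays 0, utility 0.
Bid 9: loses, pays 0, utility 0.
Bid 13: wins, pays 13, utility 17 - 13 = 4.
Bid 17: wins, pays 17, utility 17 - 17 = 0.
The best choice is 13 with utility 4.

13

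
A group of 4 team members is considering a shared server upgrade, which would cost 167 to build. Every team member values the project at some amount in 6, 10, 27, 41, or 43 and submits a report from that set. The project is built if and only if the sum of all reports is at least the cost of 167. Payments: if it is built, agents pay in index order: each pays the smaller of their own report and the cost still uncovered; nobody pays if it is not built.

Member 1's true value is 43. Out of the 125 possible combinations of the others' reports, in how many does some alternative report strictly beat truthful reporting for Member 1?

Others report (41, 43, 43): truth gives 0; report 41 gives 2 > 0. Violating.
Others report (43, 41, 43): truth gives 0; report 41 gives 2 > 0. Violating.
Others report (43, 43, 41): truth gives 0; report 41 gives 2 > 0. Violating.
Others report (43, 43, 43): truth gives 0; report 41 gives 2 > 0. Violating.
Others report (6, 6, 6): truth gives 0; no alternative beats it.
Others report (6, 6, 10): truth gives 0; no alternative beats it.
(Checking all 125 profiles: 4 have a profitable deviation, 121 do not.)

4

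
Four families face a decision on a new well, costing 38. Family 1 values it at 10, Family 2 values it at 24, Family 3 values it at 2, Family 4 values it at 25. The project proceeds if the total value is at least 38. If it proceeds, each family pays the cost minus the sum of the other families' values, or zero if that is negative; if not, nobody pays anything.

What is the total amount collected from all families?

3

Total value 61 ≥ cost 38, so it is built.
Family 1: others sum to 51; max(0, 38 - 51) = 0.
Family 2: others sum to 37; max(0, 38 - 37) = 1.
Family 3: others sum to 59; max(0, 38 - 59) = 0.
Family 4: others sum to 36; max(0, 38 - 36) = 2.
Total collected = 0 + 1 + 0 + 2 = 3.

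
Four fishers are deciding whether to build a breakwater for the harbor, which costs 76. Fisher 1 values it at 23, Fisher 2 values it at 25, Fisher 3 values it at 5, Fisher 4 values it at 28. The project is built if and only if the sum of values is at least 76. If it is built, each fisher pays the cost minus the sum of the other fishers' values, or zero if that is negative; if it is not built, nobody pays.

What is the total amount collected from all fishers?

Total value 81 ≥ cost 76, so it is built.
Fisher 1: others sum to 58; max(0, 76 - 58) = 18.
Fisher 2: others sum to 56; max(0, 76 - 56) = 20.
Fisher 3: others sum to 76; max(0, 76 - 76) = 0.
Fisher 4: others sum to 53; max(0, 76 - 53) = 23.
Total collected = 18 + 20 + 0 + 23 = 61.

61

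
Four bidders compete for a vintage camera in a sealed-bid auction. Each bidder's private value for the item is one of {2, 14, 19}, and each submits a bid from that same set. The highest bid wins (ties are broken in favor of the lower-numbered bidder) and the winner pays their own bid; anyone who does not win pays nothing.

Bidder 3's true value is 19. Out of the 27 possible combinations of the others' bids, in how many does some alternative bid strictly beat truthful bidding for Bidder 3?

Others bid (2, 2, 2): truth gives 0; bid 14 gives 5 > 0. Violating.
Others bid (2, 2, 14): truth gives 0; bid 14 gives 5 > 0. Violating.
Others bid (2, 2, 19): truth gives 0; no alternative beats it.
Others bid (2, 14, 2): truth gives 0; no alternative beats it.
(Checking all 27 profiles: 2 have a profitable deviation, 25 do not.)

2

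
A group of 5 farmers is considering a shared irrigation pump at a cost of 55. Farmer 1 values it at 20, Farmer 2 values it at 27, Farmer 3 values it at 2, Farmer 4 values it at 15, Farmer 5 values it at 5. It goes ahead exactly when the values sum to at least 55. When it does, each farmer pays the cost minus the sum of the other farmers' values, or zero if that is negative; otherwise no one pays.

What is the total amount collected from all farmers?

20

Total value 69 ≥ cost 55, so it is built.
Farmer 1: others sum to 49; max(0, 55 - 49) = 6.
Farmer 2: others sum to 42; max(0, 55 - 42) = 13.
Farmer 3: others sum to 67; max(0, 55 - 67) = 0.
Farmer 4: others sum to 54; max(0, 55 - 54) = 1.
Farmer 5: others sum to 64; max(0, 55 - 64) = 0.
Total collected = 6 + 13 + 0 + 1 + 0 = 20.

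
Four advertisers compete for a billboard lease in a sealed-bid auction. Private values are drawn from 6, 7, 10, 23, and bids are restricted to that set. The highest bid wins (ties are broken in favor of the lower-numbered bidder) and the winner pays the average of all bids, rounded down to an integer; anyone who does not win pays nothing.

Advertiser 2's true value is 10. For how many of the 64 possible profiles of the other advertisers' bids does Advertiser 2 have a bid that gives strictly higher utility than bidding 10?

4

Others bid (6, 6, 6): truth gives 3; bid 7 gives 4 > 3. Violating.
Others bid (6, 6, 7): truth gives 3; bid 7 gives 4 > 3. Violating.
Others bid (6, 7, 6): truth gives 3; bid 7 gives 4 > 3. Violating.
Others bid (6, 7, 7): truth gives 3; bid 7 gives 4 > 3. Violating.
Others bid (6, 6, 10): truth gives 2; no alternative beats it.
Others bid (6, 6, 23): truth gives 0; no alternative beats it.
(Checking all 64 profiles: 4 have a profitable deviation, 60 do not.)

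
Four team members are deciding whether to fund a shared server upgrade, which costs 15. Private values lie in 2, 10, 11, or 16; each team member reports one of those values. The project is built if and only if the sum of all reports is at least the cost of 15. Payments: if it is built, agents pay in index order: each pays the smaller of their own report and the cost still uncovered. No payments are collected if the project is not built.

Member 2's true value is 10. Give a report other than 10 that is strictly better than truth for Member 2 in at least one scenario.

Suppose Member 1 reports 2, Member 3 reports 2 and Member 4 reports 10.
Report 10: project built, pays 10, utility 10 - 10 = 0.
Report 2: project built, pays 2, utility 10 - 2 = 8.
So reporting 2 beats truth here (8 > 0).

2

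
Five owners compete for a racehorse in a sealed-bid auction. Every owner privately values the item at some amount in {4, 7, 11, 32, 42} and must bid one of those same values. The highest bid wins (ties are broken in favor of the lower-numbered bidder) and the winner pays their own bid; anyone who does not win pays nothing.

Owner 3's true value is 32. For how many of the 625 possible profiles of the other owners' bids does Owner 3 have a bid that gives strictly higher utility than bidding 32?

36

Others bid (4, 4, 4, 4): truth gives 0; bid 7 gives 25 > 0. Violating.
Others bid (4, 4, 4, 7): truth gives 0; bid 7 gives 25 > 0. Violating.
Others bid (4, 4, 4, 11): truth gives 0; bid 11 gives 21 > 0. Violating.
Others bid (4, 4, 7, 4): truth gives 0; bid 7 gives 25 > 0. Violating.
Others bid (4, 4, 4, 32): truth gives 0; no alternative beats it.
Others bid (4, 4, 4, 42): truth gives 0; no alternative beats it.
(Checking all 625 profiles: 36 have a profitable deviation, 589 do not.)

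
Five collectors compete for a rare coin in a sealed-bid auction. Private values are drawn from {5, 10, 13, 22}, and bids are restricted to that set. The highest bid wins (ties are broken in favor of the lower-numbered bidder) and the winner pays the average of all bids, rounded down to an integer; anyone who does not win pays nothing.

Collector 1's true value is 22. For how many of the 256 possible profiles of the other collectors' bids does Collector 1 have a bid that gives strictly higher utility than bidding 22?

81

Others bid (5, 5, 5, 5): truth gives 14; bid 5 gives 17 > 14. Violating.
Others bid (5, 5, 5, 10): truth gives 13; bid 10 gives 15 > 13. Violating.
Others bid (5, 5, 5, 13): truth gives 12; bid 13 gives 14 > 12. Violating.
Others bid (5, 5, 10, 5): truth gives 13; bid 10 gives 15 > 13. Violating.
Others bid (5, 5, 5, 22): truth gives 11; no alternative beats it.
Others bid (5, 5, 10, 22): truth gives 10; no alternative beats it.
(Checking all 256 profiles: 81 have a profitable deviation, 175 do not.)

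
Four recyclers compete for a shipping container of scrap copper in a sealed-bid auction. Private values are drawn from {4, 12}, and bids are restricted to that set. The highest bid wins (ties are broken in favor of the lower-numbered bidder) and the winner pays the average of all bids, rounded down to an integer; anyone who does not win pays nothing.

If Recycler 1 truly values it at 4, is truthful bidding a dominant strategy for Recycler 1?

Check each profile of the others' bids and compare truth against every alternative bid.
Others bid (12, 12, 12): truth gives 0, best alternative gives -8.
Others bid (4, 12, 12): truth gives 0, best alternative gives -6.
Others bid (12, 4, 12): truth gives 0, best alternative gives -6.
Others bid (12, 12, 4): truth gives 0, best alternative gives -6.
Others bid (4, 4, 12): truth gives 0, best alternative gives -4.
Others bid (4, 12, 4): truth gives 0, best alternative gives -4.
(Remaining 2 profiles checked similarly; truth is weakly best in each.)
In every case the truthful bid is at least as good as any alternative, so it is a dominant strategy.

Yes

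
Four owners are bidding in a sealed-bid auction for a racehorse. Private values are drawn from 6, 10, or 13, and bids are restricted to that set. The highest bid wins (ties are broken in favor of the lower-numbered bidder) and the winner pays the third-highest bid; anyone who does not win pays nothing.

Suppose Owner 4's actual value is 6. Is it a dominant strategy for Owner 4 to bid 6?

Yes

Check each profile of the others' bids and compare truth against every alternative bid.
Others bid (6, 6, 6): truth gives 0, best alternative gives 0.
Others bid (6, 6, 10): truth gives 0, best alternative gives 0.
Others bid (6, 6, 13): truth gives 0, best alternative gives 0.
Others bid (6, 10, 6): truth gives 0, best alternative gives 0.
Others bid (6, 10, 10): truth gives 0, best alternative gives 0.
Others bid (6, 10, 13): truth gives 0, best alternative gives 0.
(Remaining 21 profiles checked similarly; truth is weakly best in each.)
In every case the truthful bid is at least as good as any alternative, so it is a dominant strategy.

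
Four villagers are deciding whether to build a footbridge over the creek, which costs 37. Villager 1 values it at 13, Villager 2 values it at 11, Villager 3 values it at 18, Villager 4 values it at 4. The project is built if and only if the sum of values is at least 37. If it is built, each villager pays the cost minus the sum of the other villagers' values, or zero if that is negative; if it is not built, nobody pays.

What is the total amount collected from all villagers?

15

Total value 46 ≥ cost 37, so it is built.
Villager 1: others sum to 33; max(0, 37 - 33) = 4.
Villager 2: others sum to 35; max(0, 37 - 35) = 2.
Villager 3: others sum to 28; max(0, 37 - 28) = 9.
Villager 4: others sum to 42; max(0, 37 - 42) = 0.
Total collected = 4 + 2 + 9 + 0 = 15.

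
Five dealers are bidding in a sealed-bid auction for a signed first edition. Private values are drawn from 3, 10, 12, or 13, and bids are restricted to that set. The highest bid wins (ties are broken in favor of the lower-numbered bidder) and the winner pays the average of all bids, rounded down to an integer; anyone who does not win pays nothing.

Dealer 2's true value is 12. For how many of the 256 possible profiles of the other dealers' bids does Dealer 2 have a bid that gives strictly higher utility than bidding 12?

118

Others bid (3, 3, 3, 10): truth gives 6; bid 10 gives 7 > 6. Violating.
Others bid (3, 3, 3, 13): truth gives 0; bid 13 gives 5 > 0. Violating.
Others bid (3, 3, 10, 3): truth gives 6; bid 10 gives 7 > 6. Violating.
Others bid (3, 3, 10, 13): truth gives 0; bid 13 gives 4 > 0. Violating.
Others bid (3, 3, 3, 3): truth gives 8; no alternative beats it.
Others bid (3, 3, 3, 12): truth gives 6; no alternative beats it.
(Checking all 256 profiles: 118 have a profitable deviation, 138 do not.)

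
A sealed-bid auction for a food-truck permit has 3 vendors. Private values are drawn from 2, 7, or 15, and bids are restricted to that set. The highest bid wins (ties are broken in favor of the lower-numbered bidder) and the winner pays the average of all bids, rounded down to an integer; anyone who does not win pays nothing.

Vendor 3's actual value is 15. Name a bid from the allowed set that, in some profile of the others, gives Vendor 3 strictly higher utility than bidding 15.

7

Suppose Vendor 1 bids 2 and Vendor 2 bids 2.
Bid 15: wins, pays 6, utility 15 - 6 = 9.
Bid 7: wins, pays 3, utility 15 - 3 = 12.
So bidding 7 beats truth here (12 > 9).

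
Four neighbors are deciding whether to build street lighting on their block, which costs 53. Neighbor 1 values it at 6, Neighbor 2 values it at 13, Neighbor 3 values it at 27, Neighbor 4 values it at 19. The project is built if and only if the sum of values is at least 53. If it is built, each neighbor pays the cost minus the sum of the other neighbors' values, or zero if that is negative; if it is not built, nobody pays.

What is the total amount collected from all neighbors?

23

Total value 65 ≥ cost 53, so it is built.
Neighbor 1: others sum to 59; max(0, 53 - 59) = 0.
Neighbor 2: others sum to 52; max(0, 53 - 52) = 1.
Neighbor 3: others sum to 38; max(0, 53 - 38) = 15.
Neighbor 4: others sum to 46; max(0, 53 - 46) = 7.
Total collected = 0 + 1 + 15 + 7 = 23.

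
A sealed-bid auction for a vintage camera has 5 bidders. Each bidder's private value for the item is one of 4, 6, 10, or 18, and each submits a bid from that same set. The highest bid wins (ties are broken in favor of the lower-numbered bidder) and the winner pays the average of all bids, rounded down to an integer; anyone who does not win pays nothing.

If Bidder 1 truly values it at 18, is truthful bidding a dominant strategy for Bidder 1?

No

Consider the case where Bidder 2 bids 4, Bidder 3 bids 4, Bidder 4 bids 4 and Bidder 5 bids 4.
Truthful bid 18: wins, pays 6, utility 18 - 6 = 12.
Bid 4 instead: wins, pays 4, utility 18 - 4 = 14.
Since 14 > 12, bidding 4 is strictly better here, so truthful bidding is not dominant.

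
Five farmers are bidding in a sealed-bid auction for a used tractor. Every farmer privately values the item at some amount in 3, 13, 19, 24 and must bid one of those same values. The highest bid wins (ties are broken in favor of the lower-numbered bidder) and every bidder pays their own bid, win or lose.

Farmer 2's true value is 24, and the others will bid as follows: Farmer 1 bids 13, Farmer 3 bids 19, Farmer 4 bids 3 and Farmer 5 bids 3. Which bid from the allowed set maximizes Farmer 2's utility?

Bid 3: loses but pays 3, utility -3.
Bid 13: loses but pays 13, utility -13.
Bid 19: wins, pays 19, utility 24 - 19 = 5.
Bid 24: wins, pays 24, utility 24 - 24 = 0.
The best choice is 19 with utility 5.

19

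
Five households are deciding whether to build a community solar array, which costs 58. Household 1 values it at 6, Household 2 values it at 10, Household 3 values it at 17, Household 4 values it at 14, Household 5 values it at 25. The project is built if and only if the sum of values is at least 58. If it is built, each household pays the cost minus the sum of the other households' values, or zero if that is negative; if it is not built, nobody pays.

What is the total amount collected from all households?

Total value 72 ≥ cost 58, so it is built.
Household 1: others sum to 66; max(0, 58 - 66) = 0.
Household 2: others sum to 62; max(0, 58 - 62) = 0.
Household 3: others sum to 55; max(0, 58 - 55) = 3.
Household 4: others sum to 58; max(0, 58 - 58) = 0.
Household 5: others sum to 47; max(0, 58 - 47) = 11.
Total collected = 0 + 0 + 3 + 0 + 11 = 14.

14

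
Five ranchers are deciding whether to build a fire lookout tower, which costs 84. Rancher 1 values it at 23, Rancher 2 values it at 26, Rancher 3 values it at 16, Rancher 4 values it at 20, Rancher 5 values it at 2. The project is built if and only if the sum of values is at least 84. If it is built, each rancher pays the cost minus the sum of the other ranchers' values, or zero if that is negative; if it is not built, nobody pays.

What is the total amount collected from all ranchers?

Total value 87 ≥ cost 84, so it is built.
Rancher 1: others sum to 64; max(0, 84 - 64) = 20.
Rancher 2: others sum to 61; max(0, 84 - 61) = 23.
Rancher 3: others sum to 71; max(0, 84 - 71) = 13.
Rancher 4: others sum to 67; max(0, 84 - 67) = 17.
Rancher 5: others sum to 85; max(0, 84 - 85) = 0.
Total collected = 20 + 23 + 13 + 17 + 0 = 73.

73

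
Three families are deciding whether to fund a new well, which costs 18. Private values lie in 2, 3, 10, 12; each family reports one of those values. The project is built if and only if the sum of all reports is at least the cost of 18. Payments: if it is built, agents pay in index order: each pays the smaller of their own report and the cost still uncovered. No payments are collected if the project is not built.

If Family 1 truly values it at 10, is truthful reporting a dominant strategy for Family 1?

Consider the case where Family 2 reports 3 and Family 3 reports 12.
Truthful report 10: project built, pays 10, utility 10 - 10 = 0.
Report 3 instead: project built, pays 3, utility 10 - 3 = 7.
Since 7 > 0, reporting 3 is strictly better here, so truthful reporting is not dominant.

No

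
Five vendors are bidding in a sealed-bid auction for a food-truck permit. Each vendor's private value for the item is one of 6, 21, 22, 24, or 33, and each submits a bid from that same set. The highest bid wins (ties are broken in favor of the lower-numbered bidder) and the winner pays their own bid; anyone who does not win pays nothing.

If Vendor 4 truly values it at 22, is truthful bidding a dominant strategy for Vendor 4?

No

Consider the case where Vendor 1 bids 6, Vendor 2 bids 6, Vendor 3 bids 6 and Vendor 5 bids 6.
Truthful bid 22: wins, pays 22, utility 22 - 22 = 0.
Bid 21 instead: wins, pays 21, utility 22 - 21 = 1.
Since 1 > 0, bidding 21 is strictly better here, so truthful bidding is not dominant.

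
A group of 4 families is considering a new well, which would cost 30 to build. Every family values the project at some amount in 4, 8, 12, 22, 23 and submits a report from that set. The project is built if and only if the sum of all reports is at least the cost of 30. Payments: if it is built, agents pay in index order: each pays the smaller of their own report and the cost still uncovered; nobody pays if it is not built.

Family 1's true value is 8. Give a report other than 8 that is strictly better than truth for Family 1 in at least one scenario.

4

Suppose Family 2 reports 4, Family 3 reports 4 and Family 4 reports 22.
Report 8: project built, pays 8, utility 8 - 8 = 0.
Report 4: project built, pays 4, utility 8 - 4 = 4.
So reporting 4 beats truth here (4 > 0).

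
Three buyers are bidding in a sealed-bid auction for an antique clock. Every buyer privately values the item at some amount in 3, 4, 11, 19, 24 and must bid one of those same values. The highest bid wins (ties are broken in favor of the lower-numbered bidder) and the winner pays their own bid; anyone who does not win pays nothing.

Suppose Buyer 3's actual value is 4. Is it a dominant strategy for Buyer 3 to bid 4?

Check each profile of the others' bids and compare truth against every alternative bid.
Others bid (3, 3): truth gives 0, best alternative gives 0.
Others bid (3, 4): truth gives 0, best alternative gives 0.
Others bid (3, 11): truth gives 0, best alternative gives 0.
Others bid (3, 19): truth gives 0, best alternative gives 0.
Others bid (3, 24): truth gives 0, best alternative gives 0.
Others bid (4, 3): truth gives 0, best alternative gives 0.
(Remaining 19 profiles checked similarly; truth is weakly best in each.)
In every case the truthful bid is at least as good as any alternative, so it is a dominant strategy.

Yes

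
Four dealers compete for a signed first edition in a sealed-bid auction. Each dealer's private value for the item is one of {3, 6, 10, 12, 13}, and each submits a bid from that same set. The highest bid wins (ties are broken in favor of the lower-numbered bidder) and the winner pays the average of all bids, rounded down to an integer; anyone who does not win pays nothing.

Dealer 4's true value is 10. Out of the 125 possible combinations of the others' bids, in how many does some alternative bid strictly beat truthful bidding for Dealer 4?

Others bid (3, 3, 3): truth gives 6; bid 6 gives 7 > 6. Violating.
Others bid (3, 3, 10): truth gives 0; bid 12 gives 3 > 0. Violating.
Others bid (3, 3, 12): truth gives 0; bid 13 gives 3 > 0. Violating.
Others bid (3, 6, 10): truth gives 0; bid 12 gives 3 > 0. Violating.
Others bid (3, 3, 6): truth gives 5; no alternative beats it.
Others bid (3, 3, 13): truth gives 0; no alternative beats it.
(Checking all 125 profiles: 37 have a profitable deviation, 88 do not.)

37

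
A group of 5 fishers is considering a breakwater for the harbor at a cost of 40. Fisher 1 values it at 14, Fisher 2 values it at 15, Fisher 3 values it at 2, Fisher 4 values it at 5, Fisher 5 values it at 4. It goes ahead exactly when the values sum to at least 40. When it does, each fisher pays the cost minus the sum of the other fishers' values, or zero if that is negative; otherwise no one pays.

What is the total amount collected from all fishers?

Total value 40 ≥ cost 40, so it is built.
Fisher 1: others sum to 26; max(0, 40 - 26) = 14.
Fisher 2: others sum to 25; max(0, 40 - 25) = 15.
Fisher 3: others sum to 38; max(0, 40 - 38) = 2.
Fisher 4: others sum to 35; max(0, 40 - 35) = 5.
Fisher 5: others sum to 36; max(0, 40 - 36) = 4.
Total collected = 14 + 15 + 2 + 5 + 4 = 40.

40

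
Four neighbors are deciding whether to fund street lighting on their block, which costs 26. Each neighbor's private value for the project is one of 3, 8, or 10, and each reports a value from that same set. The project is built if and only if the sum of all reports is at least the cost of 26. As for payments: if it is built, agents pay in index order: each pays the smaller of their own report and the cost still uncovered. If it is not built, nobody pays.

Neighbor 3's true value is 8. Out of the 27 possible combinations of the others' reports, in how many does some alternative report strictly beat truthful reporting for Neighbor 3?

Others report (3, 10, 10): truth gives 0; report 3 gives 5 > 0. Violating.
Others report (8, 8, 8): truth gives 0; report 3 gives 5 > 0. Violating.
Others report (8, 8, 10): truth gives 0; report 3 gives 5 > 0. Violating.
Others report (8, 10, 8): truth gives 0; report 3 gives 5 > 0. Violating.
Others report (3, 3, 3): truth gives 0; no alternative beats it.
Others report (3, 3, 8): truth gives 0; no alternative beats it.
(Checking all 27 profiles: 11 have a profitable deviation, 16 do not.)

11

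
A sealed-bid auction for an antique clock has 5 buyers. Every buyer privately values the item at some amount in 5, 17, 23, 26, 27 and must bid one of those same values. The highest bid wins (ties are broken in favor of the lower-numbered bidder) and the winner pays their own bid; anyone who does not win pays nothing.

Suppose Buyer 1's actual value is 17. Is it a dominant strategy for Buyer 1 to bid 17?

Consider the case where Buyer 2 bids 5, Buyer 3 bids 5, Buyer 4 bids 5 and Buyer 5 bids 5.
Truthful bid 17: wins, pays 17, utility 17 - 17 = 0.
Bid 5 instead: wins, pays 5, utility 17 - 5 = 12.
Since 12 > 0, bidding 5 is strictly better here, so truthful bidding is not dominant.

No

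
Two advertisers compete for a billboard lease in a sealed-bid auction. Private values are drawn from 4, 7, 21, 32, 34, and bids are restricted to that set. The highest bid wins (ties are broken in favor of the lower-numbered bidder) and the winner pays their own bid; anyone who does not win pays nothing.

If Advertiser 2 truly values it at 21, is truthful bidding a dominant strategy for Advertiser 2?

No

Consider the case where Advertiser 1 bids 4.
Truthful bid 21: wins, pays 21, utility 21 - 21 = 0.
Bid 7 instead: wins, pays 7, utility 21 - 7 = 14.
Since 14 > 0, bidding 7 is strictly better here, so truthful bidding is not dominant.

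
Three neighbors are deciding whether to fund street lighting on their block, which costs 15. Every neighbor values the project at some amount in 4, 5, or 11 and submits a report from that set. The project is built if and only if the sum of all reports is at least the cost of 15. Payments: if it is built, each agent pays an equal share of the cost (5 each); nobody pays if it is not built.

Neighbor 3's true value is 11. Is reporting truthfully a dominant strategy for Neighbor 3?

Yes

Check each profile of the others' reports and compare truth against every alternative report.
Others report (4, 4): truth gives 6, best alternative gives 0.
Others report (4, 5): truth gives 6, best alternative gives 0.
Others report (5, 4): truth gives 6, best alternative gives 0.
Others report (4, 11): truth gives 6, best alternative gives 6.
Others report (5, 5): truth gives 6, best alternative gives 6.
Others report (5, 11): truth gives 6, best alternative gives 6.
(Remaining 3 profiles checked similarly; truth is weakly best in each.)
In every case the truthful report is at least as good as any alternative, so it is a dominant strategy.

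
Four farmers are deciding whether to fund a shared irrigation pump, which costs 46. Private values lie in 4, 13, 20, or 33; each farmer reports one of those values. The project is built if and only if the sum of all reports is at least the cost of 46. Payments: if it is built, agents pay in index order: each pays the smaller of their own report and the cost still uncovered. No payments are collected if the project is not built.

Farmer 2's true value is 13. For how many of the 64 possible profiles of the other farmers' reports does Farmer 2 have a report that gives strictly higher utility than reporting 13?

Others report (4, 13, 33): truth gives 0; report 4 gives 9 > 0. Violating.
Others report (4, 20, 20): truth gives 0; report 4 gives 9 > 0. Violating.
Others report (4, 20, 33): truth gives 0; report 4 gives 9 > 0. Violating.
Others report (4, 33, 13): truth gives 0; report 4 gives 9 > 0. Violating.
Others report (4, 4, 4): truth gives 0; no alternative beats it.
Others report (4, 4, 13): truth gives 0; no alternative beats it.
(Checking all 64 profiles: 44 have a profitable deviation, 20 do not.)

44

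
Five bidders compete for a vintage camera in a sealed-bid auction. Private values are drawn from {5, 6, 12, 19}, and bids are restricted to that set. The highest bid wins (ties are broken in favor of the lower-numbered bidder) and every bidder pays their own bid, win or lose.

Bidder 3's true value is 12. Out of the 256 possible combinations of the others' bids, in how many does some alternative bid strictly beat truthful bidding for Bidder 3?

Others bid (5, 5, 5, 5): truth gives 0; bid 6 gives 6 > 0. Violating.
Others bid (5, 5, 5, 6): truth gives 0; bid 6 gives 6 > 0. Violating.
Others bid (5, 5, 5, 19): truth gives -12; bid 5 gives -5 > -12. Violating.
Others bid (5, 5, 6, 5): truth gives 0; bid 6 gives 6 > 0. Violating.
Others bid (5, 5, 5, 12): truth gives 0; no alternative beats it.
Others bid (5, 5, 6, 12): truth gives 0; no alternative beats it.
(Checking all 256 profiles: 224 have a profitable deviation, 32 do not.)

224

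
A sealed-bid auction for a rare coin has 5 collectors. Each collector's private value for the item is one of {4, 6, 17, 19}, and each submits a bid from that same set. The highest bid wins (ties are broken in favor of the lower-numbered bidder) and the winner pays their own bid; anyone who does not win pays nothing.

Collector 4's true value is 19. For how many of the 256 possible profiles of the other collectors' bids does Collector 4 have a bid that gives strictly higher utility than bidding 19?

24

Others bid (4, 4, 4, 4): truth gives 0; bid 6 gives 13 > 0. Violating.
Others bid (4, 4, 4, 6): truth gives 0; bid 6 gives 13 > 0. Violating.
Others bid (4, 4, 4, 17): truth gives 0; bid 17 gives 2 > 0. Violating.
Others bid (4, 4, 6, 4): truth gives 0; bid 17 gives 2 > 0. Violating.
Others bid (4, 4, 4, 19): truth gives 0; no alternative beats it.
Others bid (4, 4, 6, 19): truth gives 0; no alternative beats it.
(Checking all 256 profiles: 24 have a profitable deviation, 232 do not.)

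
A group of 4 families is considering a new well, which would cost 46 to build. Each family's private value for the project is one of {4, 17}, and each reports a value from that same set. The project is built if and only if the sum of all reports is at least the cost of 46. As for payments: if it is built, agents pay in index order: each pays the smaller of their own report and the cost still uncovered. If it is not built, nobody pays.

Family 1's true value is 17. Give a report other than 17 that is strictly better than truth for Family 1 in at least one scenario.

4

Suppose Family 2 reports 17, Family 3 reports 17 and Family 4 reports 17.
Report 17: project built, pays 17, utility 17 - 17 = 0.
Report 4: project built, pays 4, utility 17 - 4 = 13.
So reporting 4 beats truth here (13 > 0).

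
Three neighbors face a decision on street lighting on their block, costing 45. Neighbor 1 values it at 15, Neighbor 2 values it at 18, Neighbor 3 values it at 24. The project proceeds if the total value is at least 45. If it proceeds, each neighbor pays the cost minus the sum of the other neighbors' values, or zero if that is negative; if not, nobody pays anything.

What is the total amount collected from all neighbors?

21

Total value 57 ≥ cost 45, so it is built.
Neighbor 1: others sum to 42; max(0, 45 - 42) = 3.
Neighbor 2: others sum to 39; max(0, 45 - 39) = 6.
Neighbor 3: others sum to 33; max(0, 45 - 33) = 12.
Total collected = 3 + 6 + 12 = 21.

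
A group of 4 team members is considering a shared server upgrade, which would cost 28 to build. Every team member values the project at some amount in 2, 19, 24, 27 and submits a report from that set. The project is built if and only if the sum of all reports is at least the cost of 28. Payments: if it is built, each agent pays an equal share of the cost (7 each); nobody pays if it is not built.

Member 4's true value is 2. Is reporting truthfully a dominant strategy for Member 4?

Yes

Check each profile of the others' reports and compare truth against every alternative report.
Others report (2, 2, 19): truth gives 0, best alternative gives -5.
Others report (2, 19, 2): truth gives 0, best alternative gives -5.
Others report (19, 2, 2): truth gives 0, best alternative gives -5.
Others report (2, 2, 24): truth gives -5, best alternative gives -5.
Others report (2, 2, 27): truth gives -5, best alternative gives -5.
Others report (2, 19, 19): truth gives -5, best alternative gives -5.
(Remaining 58 profiles checked similarly; truth is weakly best in each.)
In every case the truthful report is at least as good as any alternative, so it is a dominant strategy.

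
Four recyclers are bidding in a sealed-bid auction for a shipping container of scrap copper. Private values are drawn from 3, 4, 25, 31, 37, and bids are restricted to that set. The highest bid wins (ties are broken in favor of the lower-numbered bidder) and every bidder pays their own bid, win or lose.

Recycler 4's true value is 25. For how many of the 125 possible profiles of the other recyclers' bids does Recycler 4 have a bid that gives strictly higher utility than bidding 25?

Others bid (3, 3, 3): truth gives 0; bid 4 gives 21 > 0. Violating.
Others bid (3, 3, 25): truth gives -25; bid 3 gives -3 > -25. Violating.
Others bid (3, 3, 31): truth gives -25; bid 3 gives -3 > -25. Violating.
Others bid (3, 3, 37): truth gives -25; bid 3 gives -3 > -25. Violating.
Others bid (3, 3, 4): truth gives 0; no alternative beats it.
Others bid (3, 4, 3): truth gives 0; no alternative beats it.
(Checking all 125 profiles: 118 have a profitable deviation, 7 do not.)

118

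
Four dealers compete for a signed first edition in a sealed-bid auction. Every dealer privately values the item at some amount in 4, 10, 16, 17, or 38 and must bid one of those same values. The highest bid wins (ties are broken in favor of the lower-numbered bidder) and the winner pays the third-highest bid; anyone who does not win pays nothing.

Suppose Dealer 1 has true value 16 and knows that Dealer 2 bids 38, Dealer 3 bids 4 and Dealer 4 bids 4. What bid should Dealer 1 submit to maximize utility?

38

Bid 4: loses, pays 0, utility 0.
Bid 10: loses, pays 0, utility 0.
Bid 16: loses, pays 0, utility 0.
Bid 17: loses, pays 0, utility 0.
Bid 38: wins, pays 4, utility 16 - 4 = 12.
The best choice is 38 with utility 12.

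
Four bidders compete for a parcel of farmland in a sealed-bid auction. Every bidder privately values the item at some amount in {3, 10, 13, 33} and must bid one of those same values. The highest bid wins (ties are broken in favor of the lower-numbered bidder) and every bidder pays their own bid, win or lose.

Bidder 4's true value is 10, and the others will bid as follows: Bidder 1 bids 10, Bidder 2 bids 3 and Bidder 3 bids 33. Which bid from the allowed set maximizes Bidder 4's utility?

3

Bid 3: loses but pays 3, utility -3.
Bid 10: loses but pays 10, utility -10.
Bid 13: loses but pays 13, utility -13.
Bid 33: loses but pays 33, utility -33.
The best choice is 3 with utility -3.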